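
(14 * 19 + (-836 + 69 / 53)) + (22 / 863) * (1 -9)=-26021011 / 45739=-568.90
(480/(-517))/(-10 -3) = 480/6721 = 0.07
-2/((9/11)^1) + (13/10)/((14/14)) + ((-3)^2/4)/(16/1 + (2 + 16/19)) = -66053/64440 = -1.03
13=13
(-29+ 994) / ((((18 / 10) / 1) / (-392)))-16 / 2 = -1891472 / 9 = -210163.56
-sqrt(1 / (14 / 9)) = -3 * sqrt(14) / 14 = -0.80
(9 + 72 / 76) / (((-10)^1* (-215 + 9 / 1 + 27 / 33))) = 2079 / 428830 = 0.00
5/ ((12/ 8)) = 10/ 3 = 3.33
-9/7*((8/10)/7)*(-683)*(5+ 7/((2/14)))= 1327752/245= 5419.40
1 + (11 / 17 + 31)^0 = 2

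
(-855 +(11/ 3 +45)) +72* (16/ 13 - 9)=-53263/ 39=-1365.72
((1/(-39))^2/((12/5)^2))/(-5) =-5/219024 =-0.00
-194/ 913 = -0.21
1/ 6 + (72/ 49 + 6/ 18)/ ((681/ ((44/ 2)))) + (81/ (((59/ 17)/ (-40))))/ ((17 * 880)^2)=437180253493/ 1943885734560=0.22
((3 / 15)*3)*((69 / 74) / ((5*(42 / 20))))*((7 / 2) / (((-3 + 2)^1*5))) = -69 / 1850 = -0.04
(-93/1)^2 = 8649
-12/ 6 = -2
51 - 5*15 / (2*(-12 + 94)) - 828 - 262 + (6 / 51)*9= -2895055 / 2788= -1038.40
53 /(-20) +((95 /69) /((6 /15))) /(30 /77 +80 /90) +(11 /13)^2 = 6528033 /8609705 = 0.76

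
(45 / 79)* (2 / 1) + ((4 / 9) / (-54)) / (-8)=87559 / 76788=1.14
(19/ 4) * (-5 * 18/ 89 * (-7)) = 5985/ 178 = 33.62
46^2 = 2116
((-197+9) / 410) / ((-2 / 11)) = 517 / 205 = 2.52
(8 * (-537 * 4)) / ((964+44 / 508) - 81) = -90932 / 4673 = -19.46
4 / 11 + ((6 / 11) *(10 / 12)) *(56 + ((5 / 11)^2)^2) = 4161169 / 161051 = 25.84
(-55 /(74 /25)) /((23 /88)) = -60500 /851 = -71.09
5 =5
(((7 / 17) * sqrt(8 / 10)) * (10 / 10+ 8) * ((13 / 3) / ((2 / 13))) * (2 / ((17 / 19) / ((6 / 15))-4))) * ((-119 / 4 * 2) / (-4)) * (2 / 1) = -472017 * sqrt(5) / 335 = -3150.63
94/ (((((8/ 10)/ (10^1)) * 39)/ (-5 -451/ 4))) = -184475/ 52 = -3547.60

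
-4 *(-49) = 196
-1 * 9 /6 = -3 /2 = -1.50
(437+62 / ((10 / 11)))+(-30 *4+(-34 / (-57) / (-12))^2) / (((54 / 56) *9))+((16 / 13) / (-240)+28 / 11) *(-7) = 2406067627276 / 5080477545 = 473.59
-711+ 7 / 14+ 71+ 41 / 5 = -6313 / 10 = -631.30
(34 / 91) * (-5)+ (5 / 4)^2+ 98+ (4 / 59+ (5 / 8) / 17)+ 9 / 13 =143833451 / 1460368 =98.49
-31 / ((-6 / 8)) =124 / 3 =41.33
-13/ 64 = -0.20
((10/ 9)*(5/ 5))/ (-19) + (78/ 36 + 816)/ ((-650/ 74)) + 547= 453.80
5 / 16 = 0.31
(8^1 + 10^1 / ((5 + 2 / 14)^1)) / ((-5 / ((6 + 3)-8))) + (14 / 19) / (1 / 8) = 6679 / 1710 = 3.91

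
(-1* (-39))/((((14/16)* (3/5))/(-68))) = -35360/7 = -5051.43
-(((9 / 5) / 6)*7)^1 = -21 / 10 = -2.10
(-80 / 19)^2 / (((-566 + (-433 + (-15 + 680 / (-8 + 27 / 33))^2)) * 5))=3994240 / 12426967613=0.00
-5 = -5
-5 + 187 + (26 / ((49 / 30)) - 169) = 28.92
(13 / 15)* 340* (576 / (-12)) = -14144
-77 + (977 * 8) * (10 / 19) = 76697 / 19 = 4036.68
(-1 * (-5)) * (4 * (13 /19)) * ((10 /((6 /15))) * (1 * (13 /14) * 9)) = 380250 /133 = 2859.02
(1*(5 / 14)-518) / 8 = -7247 / 112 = -64.71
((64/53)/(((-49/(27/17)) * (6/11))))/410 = -1584/9050545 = -0.00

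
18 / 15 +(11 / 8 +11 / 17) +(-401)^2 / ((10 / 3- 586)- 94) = -32358631 / 138040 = -234.41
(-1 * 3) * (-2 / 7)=6 / 7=0.86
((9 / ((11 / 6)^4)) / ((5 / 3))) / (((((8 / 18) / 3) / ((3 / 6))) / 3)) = 354294 / 73205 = 4.84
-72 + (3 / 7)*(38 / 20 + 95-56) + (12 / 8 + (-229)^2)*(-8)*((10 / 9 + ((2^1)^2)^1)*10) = -13509222317 / 630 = -21443210.03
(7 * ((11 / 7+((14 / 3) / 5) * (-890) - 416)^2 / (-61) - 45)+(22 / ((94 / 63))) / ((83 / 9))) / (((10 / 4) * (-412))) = 2671677907963 / 15441289290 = 173.02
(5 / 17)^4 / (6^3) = 625 / 18040536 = 0.00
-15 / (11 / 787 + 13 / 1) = -3935 / 3414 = -1.15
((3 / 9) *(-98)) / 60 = -49 / 90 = -0.54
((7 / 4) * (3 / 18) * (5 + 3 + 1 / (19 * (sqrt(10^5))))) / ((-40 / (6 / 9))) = -7 / 180 - 7 * sqrt(10) / 27360000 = -0.04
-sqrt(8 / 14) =-0.76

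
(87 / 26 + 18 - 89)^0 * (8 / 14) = 4 / 7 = 0.57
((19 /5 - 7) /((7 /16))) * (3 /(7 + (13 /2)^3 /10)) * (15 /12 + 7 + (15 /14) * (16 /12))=-277504 /45031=-6.16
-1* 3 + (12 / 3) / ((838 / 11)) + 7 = 1698 / 419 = 4.05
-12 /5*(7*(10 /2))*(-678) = 56952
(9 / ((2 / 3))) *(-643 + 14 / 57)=-329733 / 38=-8677.18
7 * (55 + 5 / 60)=4627 / 12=385.58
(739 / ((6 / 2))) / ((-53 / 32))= -23648 / 159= -148.73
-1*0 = 0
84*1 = 84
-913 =-913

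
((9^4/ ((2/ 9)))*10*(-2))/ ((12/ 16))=-787320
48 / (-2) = -24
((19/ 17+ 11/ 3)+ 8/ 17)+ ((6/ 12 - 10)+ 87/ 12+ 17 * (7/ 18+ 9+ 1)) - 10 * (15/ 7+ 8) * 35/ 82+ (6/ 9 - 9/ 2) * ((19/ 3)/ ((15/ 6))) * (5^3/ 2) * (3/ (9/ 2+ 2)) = -46908575/ 326196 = -143.80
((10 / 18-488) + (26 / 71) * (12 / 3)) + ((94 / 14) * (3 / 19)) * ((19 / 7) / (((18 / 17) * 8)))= -243293957 / 500976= -485.64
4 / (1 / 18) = 72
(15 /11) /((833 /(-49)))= -15 /187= -0.08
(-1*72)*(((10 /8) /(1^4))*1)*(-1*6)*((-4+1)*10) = -16200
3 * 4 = 12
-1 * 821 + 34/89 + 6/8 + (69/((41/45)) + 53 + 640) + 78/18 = -2049407/43788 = -46.80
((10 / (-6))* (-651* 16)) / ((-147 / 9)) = -1062.86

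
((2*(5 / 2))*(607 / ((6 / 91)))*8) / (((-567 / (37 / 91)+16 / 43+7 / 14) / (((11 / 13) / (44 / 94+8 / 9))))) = -9985720580 / 60605749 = -164.77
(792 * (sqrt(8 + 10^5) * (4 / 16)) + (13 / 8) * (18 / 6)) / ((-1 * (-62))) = 39 / 496 + 594 * sqrt(2778) / 31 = 1010.01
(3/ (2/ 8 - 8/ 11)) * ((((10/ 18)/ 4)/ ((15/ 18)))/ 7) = -22/ 147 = -0.15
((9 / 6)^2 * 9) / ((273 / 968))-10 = 5624 / 91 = 61.80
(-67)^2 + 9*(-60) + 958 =4907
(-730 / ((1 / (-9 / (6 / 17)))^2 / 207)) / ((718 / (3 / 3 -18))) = 3340815435 / 1436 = 2326473.14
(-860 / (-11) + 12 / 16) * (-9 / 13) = -31257 / 572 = -54.65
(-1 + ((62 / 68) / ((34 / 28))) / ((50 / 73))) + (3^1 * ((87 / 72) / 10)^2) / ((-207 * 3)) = 13258415 / 137832192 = 0.10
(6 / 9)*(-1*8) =-16 / 3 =-5.33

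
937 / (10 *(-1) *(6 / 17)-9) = -15929 / 213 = -74.78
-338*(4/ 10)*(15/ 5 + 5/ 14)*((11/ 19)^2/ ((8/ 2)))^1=-961103/ 25270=-38.03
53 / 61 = 0.87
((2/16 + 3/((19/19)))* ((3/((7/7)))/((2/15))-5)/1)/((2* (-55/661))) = -115675/352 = -328.62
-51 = -51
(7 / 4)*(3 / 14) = 3 / 8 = 0.38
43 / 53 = 0.81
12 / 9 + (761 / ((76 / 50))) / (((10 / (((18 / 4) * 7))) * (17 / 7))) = 5044351 / 7752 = 650.72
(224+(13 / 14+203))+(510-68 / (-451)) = 5923033 / 6314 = 938.08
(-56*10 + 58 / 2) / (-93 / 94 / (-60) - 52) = 998280 / 97729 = 10.21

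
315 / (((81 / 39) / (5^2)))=11375 / 3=3791.67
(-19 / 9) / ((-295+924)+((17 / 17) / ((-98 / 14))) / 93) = -4123 / 1228434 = -0.00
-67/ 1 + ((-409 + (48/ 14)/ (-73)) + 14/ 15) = -3641746/ 7665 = -475.11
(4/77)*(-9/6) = -6/77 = -0.08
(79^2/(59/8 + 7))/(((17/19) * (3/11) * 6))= 5217476/17595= 296.53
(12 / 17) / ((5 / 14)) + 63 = 5523 / 85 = 64.98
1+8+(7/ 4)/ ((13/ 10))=269/ 26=10.35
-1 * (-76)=76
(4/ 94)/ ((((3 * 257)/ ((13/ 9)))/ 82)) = 2132/ 326133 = 0.01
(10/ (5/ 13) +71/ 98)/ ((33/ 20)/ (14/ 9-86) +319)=19904400/ 237576647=0.08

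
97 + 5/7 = 684/7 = 97.71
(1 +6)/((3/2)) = 14/3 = 4.67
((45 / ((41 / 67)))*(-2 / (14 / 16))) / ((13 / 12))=-578880 / 3731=-155.15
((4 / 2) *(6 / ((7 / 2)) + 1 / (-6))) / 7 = 65 / 147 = 0.44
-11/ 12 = -0.92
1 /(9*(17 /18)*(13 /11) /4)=88 /221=0.40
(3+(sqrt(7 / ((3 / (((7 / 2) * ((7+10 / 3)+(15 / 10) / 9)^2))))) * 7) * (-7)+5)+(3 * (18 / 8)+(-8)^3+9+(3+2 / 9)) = -2401 * sqrt(6) / 4 - 17461 / 36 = -1955.33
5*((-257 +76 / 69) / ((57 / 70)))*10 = -61799500 / 3933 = -15713.07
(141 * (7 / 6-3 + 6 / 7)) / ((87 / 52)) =-50102 / 609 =-82.27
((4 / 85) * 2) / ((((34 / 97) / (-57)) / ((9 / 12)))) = -16587 / 1445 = -11.48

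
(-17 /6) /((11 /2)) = -17 /33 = -0.52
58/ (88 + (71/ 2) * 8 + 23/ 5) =290/ 1883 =0.15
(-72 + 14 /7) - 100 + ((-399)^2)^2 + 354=25344958585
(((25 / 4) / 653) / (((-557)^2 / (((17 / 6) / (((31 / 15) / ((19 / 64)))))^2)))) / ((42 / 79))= 5151244375 / 535890650733871104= 0.00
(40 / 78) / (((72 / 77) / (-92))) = -17710 / 351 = -50.46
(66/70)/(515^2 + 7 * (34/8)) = 44/12378555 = 0.00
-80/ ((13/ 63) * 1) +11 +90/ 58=-141428/ 377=-375.14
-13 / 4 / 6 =-0.54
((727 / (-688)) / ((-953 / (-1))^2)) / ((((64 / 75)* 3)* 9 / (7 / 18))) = -0.00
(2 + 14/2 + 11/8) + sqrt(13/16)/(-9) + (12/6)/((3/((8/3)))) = 875/72- sqrt(13)/36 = 12.05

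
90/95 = 18/19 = 0.95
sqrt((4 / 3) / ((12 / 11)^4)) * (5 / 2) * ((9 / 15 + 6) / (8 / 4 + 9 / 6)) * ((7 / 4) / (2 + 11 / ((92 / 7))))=30613 * sqrt(3) / 18792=2.82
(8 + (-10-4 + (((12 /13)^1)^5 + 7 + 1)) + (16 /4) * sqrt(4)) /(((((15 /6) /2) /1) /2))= 31694096 /1856465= 17.07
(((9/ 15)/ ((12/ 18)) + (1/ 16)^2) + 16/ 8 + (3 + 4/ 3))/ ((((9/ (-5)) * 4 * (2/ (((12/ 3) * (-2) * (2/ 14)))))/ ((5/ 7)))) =138955/ 338688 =0.41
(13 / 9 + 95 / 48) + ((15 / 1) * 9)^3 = 354294493 / 144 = 2460378.42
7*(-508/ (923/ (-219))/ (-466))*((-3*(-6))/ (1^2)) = -7008876/ 215059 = -32.59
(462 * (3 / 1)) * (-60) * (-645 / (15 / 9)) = 32182920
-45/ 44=-1.02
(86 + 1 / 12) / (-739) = -1033 / 8868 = -0.12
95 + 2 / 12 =95.17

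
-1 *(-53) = 53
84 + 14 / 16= 679 / 8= 84.88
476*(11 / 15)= 5236 / 15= 349.07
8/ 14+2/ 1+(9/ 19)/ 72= 2743/ 1064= 2.58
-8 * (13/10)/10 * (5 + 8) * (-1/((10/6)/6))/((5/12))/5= 73008/3125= 23.36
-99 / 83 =-1.19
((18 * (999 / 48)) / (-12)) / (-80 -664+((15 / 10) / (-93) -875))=30969 / 1606064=0.02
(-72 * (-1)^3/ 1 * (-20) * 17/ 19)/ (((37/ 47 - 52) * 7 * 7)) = 1150560/ 2240917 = 0.51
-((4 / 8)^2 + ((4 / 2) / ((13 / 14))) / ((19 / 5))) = -807 / 988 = -0.82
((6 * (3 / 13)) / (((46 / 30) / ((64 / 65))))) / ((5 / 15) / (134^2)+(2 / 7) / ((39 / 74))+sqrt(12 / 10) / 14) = 17316447995589120 / 10338832221381079 - 35099706184704 * sqrt(30) / 795294786260083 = 1.43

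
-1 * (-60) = 60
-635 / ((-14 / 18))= 5715 / 7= 816.43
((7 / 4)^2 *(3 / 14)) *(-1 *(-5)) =105 / 32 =3.28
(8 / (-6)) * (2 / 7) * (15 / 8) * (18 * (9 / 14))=-405 / 49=-8.27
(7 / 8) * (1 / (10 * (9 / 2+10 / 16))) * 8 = 28 / 205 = 0.14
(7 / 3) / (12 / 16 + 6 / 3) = 28 / 33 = 0.85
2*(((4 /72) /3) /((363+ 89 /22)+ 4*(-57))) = 0.00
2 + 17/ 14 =45/ 14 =3.21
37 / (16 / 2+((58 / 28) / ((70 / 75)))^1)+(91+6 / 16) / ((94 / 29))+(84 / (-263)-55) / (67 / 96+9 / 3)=2369799624641 / 140631591440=16.85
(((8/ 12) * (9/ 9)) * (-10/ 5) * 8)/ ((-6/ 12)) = 64/ 3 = 21.33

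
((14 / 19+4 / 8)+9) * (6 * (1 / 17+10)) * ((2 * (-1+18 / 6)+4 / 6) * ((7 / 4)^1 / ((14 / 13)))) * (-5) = -1592955 / 68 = -23425.81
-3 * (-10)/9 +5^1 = 25/3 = 8.33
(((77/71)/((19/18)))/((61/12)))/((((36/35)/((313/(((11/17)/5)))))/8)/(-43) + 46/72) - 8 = -582285118620616/75782432880677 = -7.68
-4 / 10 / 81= -2 / 405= -0.00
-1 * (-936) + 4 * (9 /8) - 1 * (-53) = 1987 /2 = 993.50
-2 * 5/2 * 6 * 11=-330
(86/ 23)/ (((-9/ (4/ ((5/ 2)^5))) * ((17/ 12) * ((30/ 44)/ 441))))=-47466496/ 6109375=-7.77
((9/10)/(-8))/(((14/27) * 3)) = -81/1120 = -0.07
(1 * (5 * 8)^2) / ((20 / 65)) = 5200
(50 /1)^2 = 2500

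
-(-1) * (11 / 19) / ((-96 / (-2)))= 11 / 912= 0.01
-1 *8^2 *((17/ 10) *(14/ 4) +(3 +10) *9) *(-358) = 14085152/ 5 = 2817030.40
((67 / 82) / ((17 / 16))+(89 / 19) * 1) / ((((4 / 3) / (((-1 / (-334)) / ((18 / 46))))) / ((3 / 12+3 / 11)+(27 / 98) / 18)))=240843695 / 14304505908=0.02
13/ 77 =0.17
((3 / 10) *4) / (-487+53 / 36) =-216 / 87395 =-0.00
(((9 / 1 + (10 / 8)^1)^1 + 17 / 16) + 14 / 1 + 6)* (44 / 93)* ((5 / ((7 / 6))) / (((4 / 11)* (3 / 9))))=909315 / 1736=523.80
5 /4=1.25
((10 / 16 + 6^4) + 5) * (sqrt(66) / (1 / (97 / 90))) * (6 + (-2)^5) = -1458977 * sqrt(66) / 40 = -296319.63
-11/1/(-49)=11/49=0.22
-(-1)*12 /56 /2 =3 /28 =0.11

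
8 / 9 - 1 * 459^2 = -1896121 / 9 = -210680.11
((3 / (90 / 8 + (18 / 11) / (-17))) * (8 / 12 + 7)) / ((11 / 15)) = 7820 / 2781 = 2.81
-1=-1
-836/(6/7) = -2926/3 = -975.33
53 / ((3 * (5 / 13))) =689 / 15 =45.93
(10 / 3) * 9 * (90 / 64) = 675 / 16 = 42.19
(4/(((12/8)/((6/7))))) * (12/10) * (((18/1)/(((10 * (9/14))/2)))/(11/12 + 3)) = 4608/1175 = 3.92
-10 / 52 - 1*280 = -7285 / 26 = -280.19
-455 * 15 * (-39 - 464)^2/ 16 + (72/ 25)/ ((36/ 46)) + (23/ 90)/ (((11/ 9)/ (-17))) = -474866266323/ 4400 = -107924151.44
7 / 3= 2.33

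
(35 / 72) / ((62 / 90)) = 175 / 248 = 0.71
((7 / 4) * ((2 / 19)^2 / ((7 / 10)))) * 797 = 7970 / 361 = 22.08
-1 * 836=-836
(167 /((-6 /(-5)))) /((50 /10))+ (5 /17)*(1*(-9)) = 2569 /102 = 25.19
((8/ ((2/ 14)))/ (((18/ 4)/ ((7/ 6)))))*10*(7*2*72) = 146346.67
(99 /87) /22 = 3 /58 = 0.05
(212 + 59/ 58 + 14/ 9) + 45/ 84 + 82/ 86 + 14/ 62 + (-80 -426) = -2822249879/ 9741564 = -289.71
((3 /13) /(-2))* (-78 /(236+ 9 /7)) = 63 /1661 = 0.04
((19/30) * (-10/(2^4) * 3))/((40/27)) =-513/640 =-0.80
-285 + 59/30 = -8491/30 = -283.03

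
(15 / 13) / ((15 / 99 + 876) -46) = 99 / 71227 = 0.00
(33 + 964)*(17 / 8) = 16949 / 8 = 2118.62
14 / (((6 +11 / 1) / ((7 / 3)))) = 98 / 51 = 1.92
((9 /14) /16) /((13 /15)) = 135 /2912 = 0.05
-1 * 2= -2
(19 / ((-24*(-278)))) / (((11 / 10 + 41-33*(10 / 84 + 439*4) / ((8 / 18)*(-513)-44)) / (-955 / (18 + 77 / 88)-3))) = -182982730 / 305907475773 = -0.00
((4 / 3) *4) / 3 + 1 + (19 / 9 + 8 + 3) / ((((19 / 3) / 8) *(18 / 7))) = 4729 / 513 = 9.22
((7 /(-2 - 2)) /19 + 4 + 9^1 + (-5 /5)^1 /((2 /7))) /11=65 /76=0.86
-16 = -16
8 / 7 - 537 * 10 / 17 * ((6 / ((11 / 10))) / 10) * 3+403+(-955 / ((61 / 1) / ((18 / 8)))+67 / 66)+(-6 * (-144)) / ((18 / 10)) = 333.03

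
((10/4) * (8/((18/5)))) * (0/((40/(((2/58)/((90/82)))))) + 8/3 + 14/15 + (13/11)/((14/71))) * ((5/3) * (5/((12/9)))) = 923375/2772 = 333.11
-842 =-842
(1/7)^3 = 1/343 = 0.00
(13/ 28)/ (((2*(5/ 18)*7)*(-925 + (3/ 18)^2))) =-1053/ 8158255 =-0.00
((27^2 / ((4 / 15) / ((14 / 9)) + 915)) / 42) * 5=675 / 7118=0.09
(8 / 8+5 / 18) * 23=529 / 18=29.39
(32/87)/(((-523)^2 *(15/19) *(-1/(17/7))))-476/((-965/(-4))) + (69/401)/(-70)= -764055449174833/386761830218190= -1.98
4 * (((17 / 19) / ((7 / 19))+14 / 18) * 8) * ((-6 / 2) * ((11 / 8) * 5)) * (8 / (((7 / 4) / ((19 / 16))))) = -1688720 / 147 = -11487.89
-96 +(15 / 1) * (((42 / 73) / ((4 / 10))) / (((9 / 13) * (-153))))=-1074499 / 11169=-96.20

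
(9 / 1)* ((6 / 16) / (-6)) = -9 / 16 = -0.56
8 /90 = 4 /45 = 0.09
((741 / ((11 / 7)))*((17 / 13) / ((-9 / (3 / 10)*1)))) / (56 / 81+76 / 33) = -183141 / 26680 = -6.86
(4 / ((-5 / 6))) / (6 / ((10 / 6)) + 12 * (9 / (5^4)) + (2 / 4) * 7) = -6000 / 9091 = -0.66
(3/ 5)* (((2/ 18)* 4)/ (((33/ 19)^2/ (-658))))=-950152/ 16335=-58.17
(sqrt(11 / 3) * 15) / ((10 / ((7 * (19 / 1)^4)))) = 912247 * sqrt(33) / 2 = 2620230.02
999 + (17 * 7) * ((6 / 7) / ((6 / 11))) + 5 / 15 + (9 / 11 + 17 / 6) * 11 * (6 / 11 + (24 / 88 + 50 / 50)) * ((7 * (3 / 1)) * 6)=342809 / 33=10388.15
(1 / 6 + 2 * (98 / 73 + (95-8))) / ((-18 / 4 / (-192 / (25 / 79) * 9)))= 391642816 / 1825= 214598.80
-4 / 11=-0.36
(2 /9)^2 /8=1 /162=0.01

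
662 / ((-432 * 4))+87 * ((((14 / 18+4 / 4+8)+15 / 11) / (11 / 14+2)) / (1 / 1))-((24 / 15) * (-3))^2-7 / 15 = 1000972483 / 3088800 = 324.07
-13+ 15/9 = -34/3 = -11.33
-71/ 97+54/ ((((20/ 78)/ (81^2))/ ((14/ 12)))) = 1563675859/ 970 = 1612036.97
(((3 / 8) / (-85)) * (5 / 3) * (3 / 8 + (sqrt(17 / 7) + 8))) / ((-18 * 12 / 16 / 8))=0.04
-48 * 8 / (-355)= 384 / 355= 1.08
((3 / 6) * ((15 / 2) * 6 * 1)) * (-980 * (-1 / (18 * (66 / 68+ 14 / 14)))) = 41650 / 67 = 621.64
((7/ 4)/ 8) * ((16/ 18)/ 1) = 7/ 36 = 0.19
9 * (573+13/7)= 36216/7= 5173.71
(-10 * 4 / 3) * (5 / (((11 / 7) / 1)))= -1400 / 33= -42.42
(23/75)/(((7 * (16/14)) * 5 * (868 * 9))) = 23/23436000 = 0.00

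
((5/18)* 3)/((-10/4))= -1/3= -0.33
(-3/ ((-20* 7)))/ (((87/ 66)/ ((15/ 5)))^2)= 3267/ 29435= 0.11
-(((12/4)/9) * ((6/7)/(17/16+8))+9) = -9167/1015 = -9.03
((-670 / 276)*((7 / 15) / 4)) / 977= -0.00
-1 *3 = -3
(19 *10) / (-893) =-0.21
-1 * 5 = -5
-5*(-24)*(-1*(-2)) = 240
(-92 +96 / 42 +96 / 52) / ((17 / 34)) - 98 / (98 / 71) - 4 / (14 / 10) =-22713 / 91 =-249.59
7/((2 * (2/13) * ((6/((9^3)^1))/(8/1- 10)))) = -22113/4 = -5528.25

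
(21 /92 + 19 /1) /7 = 1769 /644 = 2.75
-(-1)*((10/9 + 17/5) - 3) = 68/45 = 1.51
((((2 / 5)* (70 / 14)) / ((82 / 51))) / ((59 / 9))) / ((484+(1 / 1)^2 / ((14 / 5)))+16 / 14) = 918 / 2348849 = 0.00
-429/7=-61.29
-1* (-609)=609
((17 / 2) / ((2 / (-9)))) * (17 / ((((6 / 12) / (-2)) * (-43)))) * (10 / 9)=-2890 / 43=-67.21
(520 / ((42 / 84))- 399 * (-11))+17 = 5446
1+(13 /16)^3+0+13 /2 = 32917 /4096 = 8.04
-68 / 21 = -3.24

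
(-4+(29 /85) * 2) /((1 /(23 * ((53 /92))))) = -7473 /170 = -43.96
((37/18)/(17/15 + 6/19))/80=703/39648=0.02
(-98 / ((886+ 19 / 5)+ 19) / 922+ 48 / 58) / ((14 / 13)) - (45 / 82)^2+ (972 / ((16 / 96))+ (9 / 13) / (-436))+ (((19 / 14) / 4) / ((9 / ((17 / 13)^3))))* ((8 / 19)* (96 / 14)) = 41935242178494941598191 / 7189668139687243392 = 5832.71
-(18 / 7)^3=-5832 / 343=-17.00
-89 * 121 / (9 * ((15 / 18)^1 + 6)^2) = -43076 / 1681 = -25.63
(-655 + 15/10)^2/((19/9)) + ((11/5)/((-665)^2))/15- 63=26829301393169/132667500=202229.64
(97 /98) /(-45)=-97 /4410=-0.02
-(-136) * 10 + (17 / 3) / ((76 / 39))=103581 / 76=1362.91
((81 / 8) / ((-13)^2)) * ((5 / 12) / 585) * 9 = 27 / 70304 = 0.00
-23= -23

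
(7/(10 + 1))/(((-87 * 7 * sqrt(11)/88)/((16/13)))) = -128 * sqrt(11)/12441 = -0.03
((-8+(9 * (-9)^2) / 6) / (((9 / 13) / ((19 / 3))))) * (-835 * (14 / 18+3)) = -3275306.40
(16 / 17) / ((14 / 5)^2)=100 / 833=0.12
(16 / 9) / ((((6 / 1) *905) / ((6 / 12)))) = 4 / 24435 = 0.00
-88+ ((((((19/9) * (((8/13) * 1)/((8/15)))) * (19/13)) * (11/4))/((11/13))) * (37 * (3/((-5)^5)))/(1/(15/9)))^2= -33283590551/380250000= -87.53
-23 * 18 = -414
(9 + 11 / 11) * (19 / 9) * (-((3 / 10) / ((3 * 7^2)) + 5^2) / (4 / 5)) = -1163845 / 1764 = -659.78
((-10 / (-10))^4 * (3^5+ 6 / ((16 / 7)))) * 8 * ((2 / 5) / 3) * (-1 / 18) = -131 / 9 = -14.56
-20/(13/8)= -160/13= -12.31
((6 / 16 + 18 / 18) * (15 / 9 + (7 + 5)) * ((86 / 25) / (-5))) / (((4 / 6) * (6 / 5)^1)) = -19393 / 1200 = -16.16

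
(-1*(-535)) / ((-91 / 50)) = -26750 / 91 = -293.96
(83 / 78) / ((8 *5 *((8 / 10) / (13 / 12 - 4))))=-2905 / 29952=-0.10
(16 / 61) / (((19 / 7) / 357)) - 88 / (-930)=18643556 / 538935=34.59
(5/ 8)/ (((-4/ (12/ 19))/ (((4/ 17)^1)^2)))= -30/ 5491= -0.01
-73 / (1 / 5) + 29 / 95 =-34646 / 95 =-364.69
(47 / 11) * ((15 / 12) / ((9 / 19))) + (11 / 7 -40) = -75269 / 2772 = -27.15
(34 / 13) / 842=17 / 5473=0.00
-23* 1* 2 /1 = -46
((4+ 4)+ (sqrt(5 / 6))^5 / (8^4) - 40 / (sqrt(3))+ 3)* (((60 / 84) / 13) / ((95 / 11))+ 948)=-11465.05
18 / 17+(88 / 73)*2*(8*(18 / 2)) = 216738 / 1241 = 174.65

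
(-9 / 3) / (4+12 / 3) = -3 / 8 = -0.38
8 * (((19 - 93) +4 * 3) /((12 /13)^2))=-5239 /9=-582.11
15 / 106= 0.14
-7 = -7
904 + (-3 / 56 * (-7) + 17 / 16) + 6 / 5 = 72531 / 80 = 906.64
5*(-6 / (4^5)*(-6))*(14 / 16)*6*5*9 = 42525 / 1024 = 41.53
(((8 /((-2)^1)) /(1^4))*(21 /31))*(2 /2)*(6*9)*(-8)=36288 /31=1170.58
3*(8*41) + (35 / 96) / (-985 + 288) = 984.00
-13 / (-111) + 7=7.12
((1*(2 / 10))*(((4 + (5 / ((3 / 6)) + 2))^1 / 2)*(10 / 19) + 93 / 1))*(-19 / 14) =-1847 / 70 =-26.39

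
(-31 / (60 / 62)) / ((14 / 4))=-961 / 105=-9.15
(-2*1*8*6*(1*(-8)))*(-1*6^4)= -995328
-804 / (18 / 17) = -2278 / 3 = -759.33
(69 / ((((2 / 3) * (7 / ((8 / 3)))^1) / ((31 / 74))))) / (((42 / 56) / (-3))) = -17112 / 259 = -66.07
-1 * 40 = -40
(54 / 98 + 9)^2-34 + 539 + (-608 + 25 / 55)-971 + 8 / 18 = -233391661 / 237699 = -981.88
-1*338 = -338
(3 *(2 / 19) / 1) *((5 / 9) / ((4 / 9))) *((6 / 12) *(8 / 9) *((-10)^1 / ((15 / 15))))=-100 / 57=-1.75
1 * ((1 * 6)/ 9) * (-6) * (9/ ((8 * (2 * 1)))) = -9/ 4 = -2.25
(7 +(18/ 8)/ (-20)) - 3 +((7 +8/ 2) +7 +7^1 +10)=3111/ 80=38.89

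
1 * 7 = 7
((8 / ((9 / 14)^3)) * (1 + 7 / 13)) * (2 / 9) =878080 / 85293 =10.29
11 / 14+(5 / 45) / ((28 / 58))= 64 / 63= 1.02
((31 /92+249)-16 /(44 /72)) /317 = 225833 /320804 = 0.70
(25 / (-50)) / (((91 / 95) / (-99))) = 9405 / 182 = 51.68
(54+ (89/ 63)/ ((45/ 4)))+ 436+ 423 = 2588711/ 2835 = 913.13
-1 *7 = -7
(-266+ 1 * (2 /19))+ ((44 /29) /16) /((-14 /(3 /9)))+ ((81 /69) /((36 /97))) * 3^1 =-545908753 /2129064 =-256.41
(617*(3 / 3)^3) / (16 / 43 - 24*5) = -26531 / 5144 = -5.16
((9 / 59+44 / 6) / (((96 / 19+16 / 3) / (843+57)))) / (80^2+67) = 5664375 / 56469844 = 0.10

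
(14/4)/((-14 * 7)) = -1/28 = -0.04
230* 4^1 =920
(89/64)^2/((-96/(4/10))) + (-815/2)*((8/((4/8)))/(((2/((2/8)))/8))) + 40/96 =-2136339707/327680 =-6519.59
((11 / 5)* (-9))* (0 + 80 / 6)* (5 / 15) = -88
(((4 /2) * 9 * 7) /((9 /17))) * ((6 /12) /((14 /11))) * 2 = 187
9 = 9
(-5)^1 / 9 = -5 / 9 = -0.56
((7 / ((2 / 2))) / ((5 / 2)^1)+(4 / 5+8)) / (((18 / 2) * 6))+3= 434 / 135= 3.21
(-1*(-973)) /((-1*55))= -973 /55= -17.69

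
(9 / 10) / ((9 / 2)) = 0.20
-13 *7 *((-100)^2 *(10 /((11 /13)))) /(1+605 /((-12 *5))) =1419600000 /1199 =1183986.66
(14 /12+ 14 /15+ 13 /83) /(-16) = -1873 /13280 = -0.14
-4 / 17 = -0.24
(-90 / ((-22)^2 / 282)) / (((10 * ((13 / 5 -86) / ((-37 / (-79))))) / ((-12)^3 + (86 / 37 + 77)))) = -129017115 / 2657402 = -48.55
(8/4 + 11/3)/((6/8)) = 68/9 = 7.56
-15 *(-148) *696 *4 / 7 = 6180480 / 7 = 882925.71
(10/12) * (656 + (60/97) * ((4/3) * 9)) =160880/291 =552.85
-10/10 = -1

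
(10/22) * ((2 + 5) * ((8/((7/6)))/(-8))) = -30/11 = -2.73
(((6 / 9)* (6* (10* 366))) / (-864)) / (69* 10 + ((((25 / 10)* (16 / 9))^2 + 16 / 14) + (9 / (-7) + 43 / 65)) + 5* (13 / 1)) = -1248975 / 57145282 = -0.02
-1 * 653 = -653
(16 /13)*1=16 /13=1.23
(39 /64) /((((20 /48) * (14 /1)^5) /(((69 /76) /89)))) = 8073 /291027322880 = 0.00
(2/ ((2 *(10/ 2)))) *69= 69/ 5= 13.80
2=2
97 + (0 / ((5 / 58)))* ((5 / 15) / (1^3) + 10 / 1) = 97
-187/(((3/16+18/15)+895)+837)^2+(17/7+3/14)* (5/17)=3557199716185/4576655805358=0.78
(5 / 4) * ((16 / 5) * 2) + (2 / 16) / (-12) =767 / 96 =7.99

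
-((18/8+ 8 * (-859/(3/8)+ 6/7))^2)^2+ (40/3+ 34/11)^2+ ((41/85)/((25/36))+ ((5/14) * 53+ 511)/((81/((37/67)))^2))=-112549609440000578.47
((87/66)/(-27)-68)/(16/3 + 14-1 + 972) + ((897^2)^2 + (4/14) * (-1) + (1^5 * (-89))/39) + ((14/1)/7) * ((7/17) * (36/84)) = 589152775438983738725/910035126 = 647395642878.72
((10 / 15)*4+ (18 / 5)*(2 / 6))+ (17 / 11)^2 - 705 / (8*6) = -244877 / 29040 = -8.43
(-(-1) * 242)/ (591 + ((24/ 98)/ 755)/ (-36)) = 13429185/ 32796067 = 0.41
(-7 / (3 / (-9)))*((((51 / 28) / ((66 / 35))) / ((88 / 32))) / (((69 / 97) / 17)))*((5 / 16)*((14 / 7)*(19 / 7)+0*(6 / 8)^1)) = 13315675 / 44528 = 299.04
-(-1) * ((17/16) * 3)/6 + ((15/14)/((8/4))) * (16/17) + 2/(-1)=-3673/3808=-0.96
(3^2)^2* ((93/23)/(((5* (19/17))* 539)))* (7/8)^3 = 896427/12305920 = 0.07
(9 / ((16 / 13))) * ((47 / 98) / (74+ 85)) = 1833 / 83104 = 0.02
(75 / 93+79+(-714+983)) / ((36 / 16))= 43252 / 279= 155.03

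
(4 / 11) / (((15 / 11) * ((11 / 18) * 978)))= 4 / 8965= 0.00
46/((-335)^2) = 46/112225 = 0.00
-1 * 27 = -27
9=9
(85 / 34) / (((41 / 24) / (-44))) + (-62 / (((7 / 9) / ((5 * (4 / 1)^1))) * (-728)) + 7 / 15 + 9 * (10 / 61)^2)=-89637781276 / 1457720355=-61.49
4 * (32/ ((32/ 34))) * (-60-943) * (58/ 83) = -7911664/ 83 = -95321.25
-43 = -43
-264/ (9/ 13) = -1144/ 3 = -381.33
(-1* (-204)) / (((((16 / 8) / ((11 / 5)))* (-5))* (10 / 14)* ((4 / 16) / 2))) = -62832 / 125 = -502.66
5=5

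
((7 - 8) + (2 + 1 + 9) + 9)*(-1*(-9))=180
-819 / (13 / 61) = -3843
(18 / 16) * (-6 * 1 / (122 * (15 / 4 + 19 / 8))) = -0.01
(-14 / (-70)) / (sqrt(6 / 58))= sqrt(87) / 15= 0.62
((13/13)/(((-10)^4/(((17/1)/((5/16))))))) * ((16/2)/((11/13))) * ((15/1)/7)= 5304/48125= 0.11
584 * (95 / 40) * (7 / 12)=9709 / 12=809.08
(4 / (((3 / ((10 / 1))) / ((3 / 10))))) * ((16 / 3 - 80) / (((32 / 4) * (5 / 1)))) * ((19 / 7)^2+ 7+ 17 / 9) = -114704 / 945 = -121.38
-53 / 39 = -1.36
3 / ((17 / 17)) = 3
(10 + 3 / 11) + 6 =179 / 11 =16.27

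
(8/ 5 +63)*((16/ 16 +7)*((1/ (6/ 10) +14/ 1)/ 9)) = 121448/ 135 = 899.61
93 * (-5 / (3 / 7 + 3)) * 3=-406.88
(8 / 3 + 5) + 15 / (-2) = 1 / 6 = 0.17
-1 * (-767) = 767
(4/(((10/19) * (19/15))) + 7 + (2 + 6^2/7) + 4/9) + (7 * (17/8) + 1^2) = 18377/504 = 36.46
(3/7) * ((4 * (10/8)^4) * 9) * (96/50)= 2025/28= 72.32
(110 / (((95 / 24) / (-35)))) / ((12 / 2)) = -162.11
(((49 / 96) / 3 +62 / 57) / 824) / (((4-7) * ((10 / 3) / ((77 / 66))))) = -0.00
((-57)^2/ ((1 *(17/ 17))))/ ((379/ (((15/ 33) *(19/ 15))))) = 20577/ 4169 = 4.94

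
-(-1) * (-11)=-11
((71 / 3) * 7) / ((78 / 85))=42245 / 234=180.53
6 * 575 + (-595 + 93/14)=40063/14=2861.64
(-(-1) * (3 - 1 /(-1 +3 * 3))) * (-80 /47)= -230 /47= -4.89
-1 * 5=-5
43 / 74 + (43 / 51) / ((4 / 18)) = 2752 / 629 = 4.38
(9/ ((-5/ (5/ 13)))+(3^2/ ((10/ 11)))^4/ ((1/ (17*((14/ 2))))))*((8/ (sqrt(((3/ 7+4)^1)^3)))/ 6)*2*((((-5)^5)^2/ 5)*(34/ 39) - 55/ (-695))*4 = 2133733284019282593998*sqrt(217)/ 14109281875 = 2227743005890.61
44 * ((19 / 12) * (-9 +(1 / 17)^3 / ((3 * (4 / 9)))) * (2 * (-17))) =21317.64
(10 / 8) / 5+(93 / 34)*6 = 16.66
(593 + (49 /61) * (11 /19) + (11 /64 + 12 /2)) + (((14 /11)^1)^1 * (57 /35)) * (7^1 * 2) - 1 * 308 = 1308170251 /4079680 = 320.66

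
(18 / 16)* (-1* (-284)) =639 / 2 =319.50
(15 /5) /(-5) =-0.60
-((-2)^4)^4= -65536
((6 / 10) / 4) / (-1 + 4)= 1 / 20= 0.05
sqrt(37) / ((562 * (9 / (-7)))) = -0.01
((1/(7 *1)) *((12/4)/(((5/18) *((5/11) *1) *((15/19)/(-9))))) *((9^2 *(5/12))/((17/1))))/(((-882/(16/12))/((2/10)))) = 0.02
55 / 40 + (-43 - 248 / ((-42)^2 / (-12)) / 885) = -43319651 / 1040760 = -41.62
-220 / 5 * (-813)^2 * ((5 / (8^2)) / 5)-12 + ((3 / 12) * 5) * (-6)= -7270971 / 16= -454435.69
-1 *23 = -23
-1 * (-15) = 15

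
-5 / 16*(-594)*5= 7425 / 8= 928.12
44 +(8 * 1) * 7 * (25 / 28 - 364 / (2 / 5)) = -50866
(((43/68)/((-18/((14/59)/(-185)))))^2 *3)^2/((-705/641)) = -5261674909841/155972220959761794455479200000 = -0.00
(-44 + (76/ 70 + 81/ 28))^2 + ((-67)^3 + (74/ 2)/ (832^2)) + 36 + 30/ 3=-253642104499699/ 847974400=-299115.29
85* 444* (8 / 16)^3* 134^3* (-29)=-329173072980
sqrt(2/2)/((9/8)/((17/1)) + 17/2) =136/1165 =0.12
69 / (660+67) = 69 / 727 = 0.09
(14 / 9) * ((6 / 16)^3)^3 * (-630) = -4822335 / 33554432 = -0.14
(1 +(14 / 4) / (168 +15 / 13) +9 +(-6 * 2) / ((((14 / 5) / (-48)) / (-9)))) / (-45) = 56689583 / 1385370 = 40.92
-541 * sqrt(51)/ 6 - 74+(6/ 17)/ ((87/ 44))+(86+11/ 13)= 83475/ 6409 - 541 * sqrt(51)/ 6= -630.89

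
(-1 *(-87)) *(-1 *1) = -87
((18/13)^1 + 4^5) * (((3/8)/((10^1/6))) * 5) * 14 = 419895/26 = 16149.81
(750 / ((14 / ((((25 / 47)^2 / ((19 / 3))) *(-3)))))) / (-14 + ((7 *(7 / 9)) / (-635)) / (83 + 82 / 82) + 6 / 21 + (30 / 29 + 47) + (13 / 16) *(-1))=-16780668750000 / 78315204095071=-0.21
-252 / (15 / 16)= -268.80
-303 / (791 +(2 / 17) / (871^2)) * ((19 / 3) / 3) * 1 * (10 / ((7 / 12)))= -989965813720 / 71410118703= -13.86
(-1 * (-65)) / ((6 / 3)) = 65 / 2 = 32.50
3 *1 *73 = 219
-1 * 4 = -4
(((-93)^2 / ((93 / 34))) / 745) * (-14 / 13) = -44268 / 9685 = -4.57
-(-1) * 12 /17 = 0.71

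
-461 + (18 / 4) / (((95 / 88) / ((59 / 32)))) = -344519 / 760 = -453.31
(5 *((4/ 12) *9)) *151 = 2265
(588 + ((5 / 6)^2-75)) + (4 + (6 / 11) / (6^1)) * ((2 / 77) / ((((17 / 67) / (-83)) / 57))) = -760724773 / 518364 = -1467.55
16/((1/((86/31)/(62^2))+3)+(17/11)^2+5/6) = 499488/43450763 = 0.01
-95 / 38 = -2.50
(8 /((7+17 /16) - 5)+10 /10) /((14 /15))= 3.87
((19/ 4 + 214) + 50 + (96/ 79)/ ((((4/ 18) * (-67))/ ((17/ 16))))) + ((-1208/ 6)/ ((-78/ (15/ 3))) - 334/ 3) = 421695511/ 2477124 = 170.24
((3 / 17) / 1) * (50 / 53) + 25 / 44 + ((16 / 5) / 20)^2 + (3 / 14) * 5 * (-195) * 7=-36218256321 / 24777500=-1461.74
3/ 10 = 0.30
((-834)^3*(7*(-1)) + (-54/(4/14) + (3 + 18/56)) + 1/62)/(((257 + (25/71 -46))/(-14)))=-250250092088779/930372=-268978529.11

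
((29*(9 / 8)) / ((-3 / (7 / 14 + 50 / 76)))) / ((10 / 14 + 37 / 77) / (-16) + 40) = -24563 / 77881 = -0.32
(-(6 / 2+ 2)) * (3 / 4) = -3.75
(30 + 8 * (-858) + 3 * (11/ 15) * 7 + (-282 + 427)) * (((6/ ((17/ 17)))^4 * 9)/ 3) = -129734784/ 5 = -25946956.80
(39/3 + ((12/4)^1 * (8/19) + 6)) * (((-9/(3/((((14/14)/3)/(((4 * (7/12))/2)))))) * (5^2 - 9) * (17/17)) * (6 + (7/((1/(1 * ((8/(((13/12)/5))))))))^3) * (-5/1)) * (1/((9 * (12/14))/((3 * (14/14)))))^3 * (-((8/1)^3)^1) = -722411777693.66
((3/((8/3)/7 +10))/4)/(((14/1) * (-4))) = -9/6976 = -0.00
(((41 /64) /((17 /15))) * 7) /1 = 4305 /1088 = 3.96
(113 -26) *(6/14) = 261/7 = 37.29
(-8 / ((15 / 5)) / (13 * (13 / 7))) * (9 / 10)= -84 / 845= -0.10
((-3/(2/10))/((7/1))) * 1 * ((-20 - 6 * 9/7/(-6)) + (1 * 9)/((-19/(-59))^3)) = -180605220/336091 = -537.37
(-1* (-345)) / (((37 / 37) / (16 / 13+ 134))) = 606510 / 13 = 46654.62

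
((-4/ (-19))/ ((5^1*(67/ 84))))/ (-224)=-3/ 12730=-0.00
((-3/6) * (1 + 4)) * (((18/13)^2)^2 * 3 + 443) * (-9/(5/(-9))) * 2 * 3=-3151090593/28561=-110328.44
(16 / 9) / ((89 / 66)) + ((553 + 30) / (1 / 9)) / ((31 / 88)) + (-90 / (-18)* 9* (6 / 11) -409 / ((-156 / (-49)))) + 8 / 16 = 14792.61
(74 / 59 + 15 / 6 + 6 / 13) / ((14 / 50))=161675 / 10738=15.06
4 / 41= 0.10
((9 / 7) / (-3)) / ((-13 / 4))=12 / 91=0.13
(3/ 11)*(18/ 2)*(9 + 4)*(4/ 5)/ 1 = 1404/ 55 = 25.53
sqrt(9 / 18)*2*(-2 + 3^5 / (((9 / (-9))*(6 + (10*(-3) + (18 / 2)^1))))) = 71*sqrt(2) / 5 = 20.08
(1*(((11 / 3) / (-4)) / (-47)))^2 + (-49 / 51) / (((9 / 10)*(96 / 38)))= -20547277 / 48668688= -0.42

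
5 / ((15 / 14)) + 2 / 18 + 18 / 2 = 124 / 9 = 13.78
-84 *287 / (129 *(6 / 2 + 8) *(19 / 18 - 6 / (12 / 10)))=144648 / 33583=4.31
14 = 14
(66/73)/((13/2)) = 132/949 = 0.14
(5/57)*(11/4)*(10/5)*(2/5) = 11/57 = 0.19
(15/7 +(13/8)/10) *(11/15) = 14201/8400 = 1.69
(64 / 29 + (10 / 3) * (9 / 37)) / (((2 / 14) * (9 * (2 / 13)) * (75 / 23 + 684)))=3388567 / 152648199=0.02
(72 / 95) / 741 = 24 / 23465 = 0.00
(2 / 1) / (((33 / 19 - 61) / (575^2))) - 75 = -6324100 / 563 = -11232.86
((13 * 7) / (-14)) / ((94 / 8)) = -26 / 47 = -0.55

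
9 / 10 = 0.90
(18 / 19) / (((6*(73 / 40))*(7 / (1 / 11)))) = 120 / 106799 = 0.00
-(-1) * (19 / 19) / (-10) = -1 / 10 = -0.10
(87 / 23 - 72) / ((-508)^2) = -1569 / 5935472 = -0.00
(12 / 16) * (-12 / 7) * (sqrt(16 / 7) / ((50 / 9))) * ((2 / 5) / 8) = -0.02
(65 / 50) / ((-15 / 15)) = -13 / 10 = -1.30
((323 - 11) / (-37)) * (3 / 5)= -936 / 185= -5.06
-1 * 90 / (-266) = 45 / 133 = 0.34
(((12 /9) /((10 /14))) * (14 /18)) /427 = 28 /8235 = 0.00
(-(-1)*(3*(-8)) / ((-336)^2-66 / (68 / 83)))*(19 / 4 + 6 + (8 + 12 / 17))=-5292 / 1278575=-0.00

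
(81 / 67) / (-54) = -3 / 134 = -0.02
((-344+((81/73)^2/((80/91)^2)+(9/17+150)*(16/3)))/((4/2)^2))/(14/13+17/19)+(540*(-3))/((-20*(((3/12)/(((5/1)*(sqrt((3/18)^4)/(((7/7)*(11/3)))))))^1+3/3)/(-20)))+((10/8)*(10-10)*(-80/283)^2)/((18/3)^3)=-3321452487989379/21459379942400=-154.78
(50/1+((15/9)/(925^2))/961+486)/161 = 264437409001/79429893375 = 3.33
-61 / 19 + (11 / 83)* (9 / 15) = -24688 / 7885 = -3.13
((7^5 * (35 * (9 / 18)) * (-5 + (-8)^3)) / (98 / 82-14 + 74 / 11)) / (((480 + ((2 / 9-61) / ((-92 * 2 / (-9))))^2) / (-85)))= -197355805117055200 / 45363793949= -4350513.66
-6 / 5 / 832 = -3 / 2080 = -0.00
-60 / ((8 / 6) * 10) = -9 / 2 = -4.50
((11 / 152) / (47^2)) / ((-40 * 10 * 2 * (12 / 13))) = -143 / 3223372800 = -0.00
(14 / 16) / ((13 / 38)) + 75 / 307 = 2.80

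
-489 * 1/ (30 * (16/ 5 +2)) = -163/ 52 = -3.13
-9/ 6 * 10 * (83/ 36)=-415/ 12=-34.58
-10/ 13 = -0.77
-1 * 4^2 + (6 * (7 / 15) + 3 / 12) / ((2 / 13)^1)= 153 / 40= 3.82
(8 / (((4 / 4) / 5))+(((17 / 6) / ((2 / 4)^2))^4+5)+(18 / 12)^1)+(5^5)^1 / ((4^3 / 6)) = 43642655 / 2592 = 16837.44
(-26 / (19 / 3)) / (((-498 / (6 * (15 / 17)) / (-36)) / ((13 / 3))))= -182520 / 26809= -6.81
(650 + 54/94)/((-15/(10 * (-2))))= 122308/141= 867.43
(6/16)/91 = 3/728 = 0.00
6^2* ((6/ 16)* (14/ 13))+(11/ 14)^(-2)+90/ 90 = 26990/ 1573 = 17.16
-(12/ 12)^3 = -1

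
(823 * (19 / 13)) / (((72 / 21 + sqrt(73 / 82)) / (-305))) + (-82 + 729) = -13066897591 / 113503 + 46738993 * sqrt(5986) / 113503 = -83264.20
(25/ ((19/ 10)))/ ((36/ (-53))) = -19.37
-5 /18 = -0.28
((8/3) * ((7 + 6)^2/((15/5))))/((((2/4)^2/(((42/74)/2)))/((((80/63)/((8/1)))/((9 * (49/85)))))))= 2298400/440559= 5.22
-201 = -201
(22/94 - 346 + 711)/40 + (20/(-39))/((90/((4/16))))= 3012163/329940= 9.13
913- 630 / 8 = 3337 / 4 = 834.25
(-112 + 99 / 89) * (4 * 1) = -39476 / 89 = -443.55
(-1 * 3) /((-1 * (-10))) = -3 /10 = -0.30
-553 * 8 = -4424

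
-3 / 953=-0.00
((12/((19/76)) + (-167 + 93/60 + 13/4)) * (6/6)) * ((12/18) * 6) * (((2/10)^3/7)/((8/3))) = -1713/8750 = -0.20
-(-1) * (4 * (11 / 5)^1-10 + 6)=4.80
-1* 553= -553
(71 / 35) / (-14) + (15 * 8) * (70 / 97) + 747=833.45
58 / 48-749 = -747.79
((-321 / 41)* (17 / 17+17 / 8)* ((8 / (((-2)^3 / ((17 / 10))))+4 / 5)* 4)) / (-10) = -2889 / 328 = -8.81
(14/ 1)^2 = 196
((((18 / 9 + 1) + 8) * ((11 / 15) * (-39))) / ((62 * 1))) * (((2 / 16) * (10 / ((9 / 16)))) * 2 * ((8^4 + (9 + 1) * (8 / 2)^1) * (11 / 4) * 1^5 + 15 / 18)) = -214711354 / 837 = -256524.92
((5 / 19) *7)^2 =1225 / 361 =3.39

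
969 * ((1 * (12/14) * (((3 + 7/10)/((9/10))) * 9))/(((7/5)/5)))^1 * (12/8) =8066925/49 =164631.12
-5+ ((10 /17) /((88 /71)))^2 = -4.77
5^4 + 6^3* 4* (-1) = -239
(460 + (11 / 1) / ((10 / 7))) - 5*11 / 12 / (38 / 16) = 265489 / 570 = 465.77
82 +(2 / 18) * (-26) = 712 / 9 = 79.11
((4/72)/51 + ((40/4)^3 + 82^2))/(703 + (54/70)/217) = 4895759785/445589856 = 10.99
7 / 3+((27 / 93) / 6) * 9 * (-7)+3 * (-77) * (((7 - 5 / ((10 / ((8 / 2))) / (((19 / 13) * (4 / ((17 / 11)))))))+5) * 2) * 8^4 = -344937951953 / 41106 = -8391425.87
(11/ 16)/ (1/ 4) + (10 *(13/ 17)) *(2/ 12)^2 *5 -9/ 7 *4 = -5701/ 4284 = -1.33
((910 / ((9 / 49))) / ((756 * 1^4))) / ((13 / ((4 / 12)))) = 245 / 1458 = 0.17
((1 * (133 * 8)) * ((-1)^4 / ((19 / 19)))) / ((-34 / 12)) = -6384 / 17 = -375.53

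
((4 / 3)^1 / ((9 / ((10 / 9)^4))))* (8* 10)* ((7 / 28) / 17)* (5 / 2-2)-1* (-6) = 6.13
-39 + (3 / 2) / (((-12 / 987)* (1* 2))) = -1611 / 16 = -100.69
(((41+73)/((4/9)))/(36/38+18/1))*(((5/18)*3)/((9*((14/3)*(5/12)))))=361/560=0.64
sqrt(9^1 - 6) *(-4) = -4 *sqrt(3) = -6.93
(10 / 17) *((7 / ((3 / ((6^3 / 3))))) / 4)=420 / 17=24.71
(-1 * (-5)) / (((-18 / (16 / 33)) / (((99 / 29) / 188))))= -10 / 4089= -0.00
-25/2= -12.50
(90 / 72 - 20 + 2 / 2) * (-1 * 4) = 71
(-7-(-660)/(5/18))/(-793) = -2369/793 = -2.99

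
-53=-53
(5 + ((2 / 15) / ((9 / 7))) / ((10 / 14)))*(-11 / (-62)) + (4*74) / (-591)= 3396791 / 8244450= 0.41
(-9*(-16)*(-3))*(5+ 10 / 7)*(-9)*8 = 1399680 / 7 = 199954.29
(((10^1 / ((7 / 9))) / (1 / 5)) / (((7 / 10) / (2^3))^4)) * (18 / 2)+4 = 9870177.14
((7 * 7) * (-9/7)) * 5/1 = -315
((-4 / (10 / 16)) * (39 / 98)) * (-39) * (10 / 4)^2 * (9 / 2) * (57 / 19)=410670 / 49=8381.02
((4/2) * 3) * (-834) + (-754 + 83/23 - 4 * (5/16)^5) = -34695092419/6029312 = -5754.40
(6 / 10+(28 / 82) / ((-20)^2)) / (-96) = -4927 / 787200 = -0.01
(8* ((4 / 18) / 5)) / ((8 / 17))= 34 / 45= 0.76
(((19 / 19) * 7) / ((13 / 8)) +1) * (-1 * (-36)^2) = -89424 / 13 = -6878.77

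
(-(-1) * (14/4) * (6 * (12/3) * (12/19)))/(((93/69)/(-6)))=-236.17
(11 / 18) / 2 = 11 / 36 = 0.31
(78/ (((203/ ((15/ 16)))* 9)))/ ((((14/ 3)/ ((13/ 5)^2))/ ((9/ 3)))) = 19773/ 113680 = 0.17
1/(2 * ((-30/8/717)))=-478/5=-95.60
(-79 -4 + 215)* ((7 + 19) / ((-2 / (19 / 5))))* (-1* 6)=195624 / 5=39124.80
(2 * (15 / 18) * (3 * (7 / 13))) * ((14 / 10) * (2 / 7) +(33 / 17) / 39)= 3479 / 2873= 1.21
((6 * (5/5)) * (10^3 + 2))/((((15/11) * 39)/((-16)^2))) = 1881088/65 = 28939.82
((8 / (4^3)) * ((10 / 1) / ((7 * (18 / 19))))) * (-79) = -7505 / 504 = -14.89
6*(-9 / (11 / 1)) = -54 / 11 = -4.91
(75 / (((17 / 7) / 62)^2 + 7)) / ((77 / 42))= 84760200 / 14506591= 5.84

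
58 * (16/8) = 116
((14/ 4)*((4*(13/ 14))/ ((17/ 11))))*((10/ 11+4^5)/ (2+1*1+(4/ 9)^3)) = 106843698/ 38267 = 2792.06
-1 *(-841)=841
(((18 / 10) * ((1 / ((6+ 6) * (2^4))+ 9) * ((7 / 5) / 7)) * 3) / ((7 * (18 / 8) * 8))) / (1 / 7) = 0.54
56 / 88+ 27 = 304 / 11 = 27.64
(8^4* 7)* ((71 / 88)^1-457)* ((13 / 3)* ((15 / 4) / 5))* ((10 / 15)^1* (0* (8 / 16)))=0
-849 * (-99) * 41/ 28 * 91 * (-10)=-223995915/ 2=-111997957.50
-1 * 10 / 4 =-5 / 2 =-2.50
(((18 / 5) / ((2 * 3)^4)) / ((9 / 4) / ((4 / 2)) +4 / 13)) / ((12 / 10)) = 13 / 8046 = 0.00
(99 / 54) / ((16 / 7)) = 77 / 96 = 0.80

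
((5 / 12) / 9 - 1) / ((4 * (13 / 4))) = -103 / 1404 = -0.07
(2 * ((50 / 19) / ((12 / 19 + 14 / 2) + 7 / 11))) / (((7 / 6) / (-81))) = -2475 / 56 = -44.20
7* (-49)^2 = 16807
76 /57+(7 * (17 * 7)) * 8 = 19996 /3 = 6665.33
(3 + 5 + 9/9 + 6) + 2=17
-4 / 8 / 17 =-1 / 34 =-0.03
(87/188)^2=7569/35344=0.21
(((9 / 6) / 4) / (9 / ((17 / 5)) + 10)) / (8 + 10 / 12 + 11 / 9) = 459 / 155660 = 0.00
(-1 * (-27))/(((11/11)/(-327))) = -8829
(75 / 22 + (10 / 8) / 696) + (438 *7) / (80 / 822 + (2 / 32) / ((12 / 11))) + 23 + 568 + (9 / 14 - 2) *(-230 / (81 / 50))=9904359291089 / 480398688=20616.96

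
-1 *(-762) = 762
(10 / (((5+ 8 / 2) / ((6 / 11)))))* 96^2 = 61440 / 11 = 5585.45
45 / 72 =5 / 8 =0.62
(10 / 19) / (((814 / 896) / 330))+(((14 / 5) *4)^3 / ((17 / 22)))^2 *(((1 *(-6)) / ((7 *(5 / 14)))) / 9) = -41965716267451648 / 47617265625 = -881313.02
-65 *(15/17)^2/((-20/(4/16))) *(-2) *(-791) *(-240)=-69410250/289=-240173.88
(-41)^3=-68921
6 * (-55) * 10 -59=-3359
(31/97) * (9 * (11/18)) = 341/194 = 1.76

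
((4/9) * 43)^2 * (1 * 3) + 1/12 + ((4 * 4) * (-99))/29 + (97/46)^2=433100201/414207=1045.61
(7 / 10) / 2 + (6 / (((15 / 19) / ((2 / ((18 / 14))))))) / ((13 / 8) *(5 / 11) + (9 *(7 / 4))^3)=174813443 / 495186660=0.35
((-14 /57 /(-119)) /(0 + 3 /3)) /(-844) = -1 /408918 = -0.00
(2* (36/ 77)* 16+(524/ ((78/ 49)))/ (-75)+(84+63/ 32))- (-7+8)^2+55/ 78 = 693663143/ 7207200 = 96.25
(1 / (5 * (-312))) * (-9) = 3 / 520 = 0.01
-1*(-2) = 2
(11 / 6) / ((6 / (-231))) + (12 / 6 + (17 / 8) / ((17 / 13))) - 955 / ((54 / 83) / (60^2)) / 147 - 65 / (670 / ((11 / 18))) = -945894373 / 26264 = -36014.86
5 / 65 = 0.08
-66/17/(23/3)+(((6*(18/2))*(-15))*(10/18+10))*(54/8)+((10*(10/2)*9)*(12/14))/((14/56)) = -307475397/5474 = -56170.15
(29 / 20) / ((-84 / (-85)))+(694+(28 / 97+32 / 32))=22708669 / 32592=696.76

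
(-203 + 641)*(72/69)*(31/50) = 162936/575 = 283.37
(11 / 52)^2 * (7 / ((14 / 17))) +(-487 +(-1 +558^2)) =1681219465 / 5408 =310876.38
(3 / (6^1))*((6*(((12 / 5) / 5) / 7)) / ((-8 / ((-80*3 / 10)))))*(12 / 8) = 162 / 175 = 0.93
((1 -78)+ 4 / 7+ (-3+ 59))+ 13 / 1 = -52 / 7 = -7.43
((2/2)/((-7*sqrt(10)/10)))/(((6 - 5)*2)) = -sqrt(10)/14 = -0.23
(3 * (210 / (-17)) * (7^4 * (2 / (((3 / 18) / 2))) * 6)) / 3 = -72606240 / 17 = -4270955.29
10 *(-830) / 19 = -8300 / 19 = -436.84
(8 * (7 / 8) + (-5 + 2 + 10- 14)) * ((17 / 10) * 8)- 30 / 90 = -1 / 3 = -0.33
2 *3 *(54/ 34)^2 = 4374/ 289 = 15.13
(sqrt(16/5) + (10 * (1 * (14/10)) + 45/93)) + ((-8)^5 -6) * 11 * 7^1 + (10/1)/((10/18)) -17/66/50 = -258160752827/102300 + 4 * sqrt(5)/5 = -2523563.73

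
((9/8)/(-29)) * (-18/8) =81/928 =0.09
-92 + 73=-19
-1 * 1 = -1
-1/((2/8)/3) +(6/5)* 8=-12/5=-2.40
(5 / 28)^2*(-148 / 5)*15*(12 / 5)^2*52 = -207792 / 49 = -4240.65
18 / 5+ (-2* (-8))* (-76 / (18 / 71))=-215678 / 45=-4792.84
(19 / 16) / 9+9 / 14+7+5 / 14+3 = 1603 / 144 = 11.13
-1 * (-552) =552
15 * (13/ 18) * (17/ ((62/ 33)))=12155/ 124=98.02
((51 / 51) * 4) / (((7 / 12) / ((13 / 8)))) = 78 / 7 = 11.14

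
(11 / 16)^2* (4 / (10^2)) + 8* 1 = 51321 / 6400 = 8.02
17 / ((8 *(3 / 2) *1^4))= 17 / 12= 1.42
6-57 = -51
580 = 580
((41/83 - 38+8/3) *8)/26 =-34700/3237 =-10.72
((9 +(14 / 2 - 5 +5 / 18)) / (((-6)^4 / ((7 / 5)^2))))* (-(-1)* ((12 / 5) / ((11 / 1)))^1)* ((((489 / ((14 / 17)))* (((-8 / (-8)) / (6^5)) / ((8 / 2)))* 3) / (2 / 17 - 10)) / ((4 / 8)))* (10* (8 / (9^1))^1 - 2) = -0.00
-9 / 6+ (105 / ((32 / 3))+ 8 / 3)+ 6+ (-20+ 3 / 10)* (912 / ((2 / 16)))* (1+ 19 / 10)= -416803.47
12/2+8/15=98/15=6.53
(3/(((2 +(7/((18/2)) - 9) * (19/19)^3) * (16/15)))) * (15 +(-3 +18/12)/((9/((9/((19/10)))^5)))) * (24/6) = 383538448575/554646176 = 691.50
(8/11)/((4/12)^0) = 8/11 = 0.73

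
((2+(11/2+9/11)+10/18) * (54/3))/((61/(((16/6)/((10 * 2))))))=3514/10065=0.35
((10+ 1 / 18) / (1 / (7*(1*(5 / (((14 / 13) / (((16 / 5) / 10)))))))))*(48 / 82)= 37648 / 615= 61.22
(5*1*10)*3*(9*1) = 1350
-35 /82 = -0.43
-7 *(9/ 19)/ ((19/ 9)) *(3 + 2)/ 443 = -2835/ 159923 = -0.02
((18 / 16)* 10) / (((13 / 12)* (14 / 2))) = 135 / 91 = 1.48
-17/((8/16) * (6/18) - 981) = 102/5885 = 0.02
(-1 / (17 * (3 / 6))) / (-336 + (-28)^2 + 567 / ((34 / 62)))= -2 / 25193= -0.00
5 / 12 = 0.42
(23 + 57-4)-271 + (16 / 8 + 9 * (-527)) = -4936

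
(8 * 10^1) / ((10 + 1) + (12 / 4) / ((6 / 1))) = 160 / 23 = 6.96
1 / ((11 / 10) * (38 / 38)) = 10 / 11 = 0.91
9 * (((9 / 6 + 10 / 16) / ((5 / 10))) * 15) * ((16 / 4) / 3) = 765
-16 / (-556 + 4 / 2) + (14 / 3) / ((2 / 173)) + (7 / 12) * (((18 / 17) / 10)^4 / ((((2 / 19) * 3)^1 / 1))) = 140094447526267 / 347029755000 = 403.70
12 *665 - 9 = 7971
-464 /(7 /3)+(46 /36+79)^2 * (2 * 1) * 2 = 14503423 /567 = 25579.23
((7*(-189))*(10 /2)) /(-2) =6615 /2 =3307.50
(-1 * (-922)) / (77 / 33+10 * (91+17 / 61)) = 168726 / 167467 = 1.01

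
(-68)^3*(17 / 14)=-2672672 / 7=-381810.29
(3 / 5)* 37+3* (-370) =-5439 / 5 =-1087.80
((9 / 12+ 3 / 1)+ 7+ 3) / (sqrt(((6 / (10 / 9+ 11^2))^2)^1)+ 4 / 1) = 3.40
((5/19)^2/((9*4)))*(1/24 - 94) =-56375/311904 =-0.18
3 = 3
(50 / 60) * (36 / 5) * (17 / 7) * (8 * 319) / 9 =86768 / 21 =4131.81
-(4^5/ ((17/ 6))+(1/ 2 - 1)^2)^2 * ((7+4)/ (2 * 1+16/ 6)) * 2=-616624.95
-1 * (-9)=9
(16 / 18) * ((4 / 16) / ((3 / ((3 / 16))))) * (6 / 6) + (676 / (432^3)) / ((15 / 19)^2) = 63046609 / 4534963200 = 0.01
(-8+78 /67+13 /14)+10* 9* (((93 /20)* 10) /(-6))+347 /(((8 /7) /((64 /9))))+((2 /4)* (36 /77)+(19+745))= 103073924 /46431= 2219.94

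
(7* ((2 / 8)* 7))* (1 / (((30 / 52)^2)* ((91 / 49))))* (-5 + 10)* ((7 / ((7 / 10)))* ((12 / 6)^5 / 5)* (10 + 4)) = 3995264 / 45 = 88783.64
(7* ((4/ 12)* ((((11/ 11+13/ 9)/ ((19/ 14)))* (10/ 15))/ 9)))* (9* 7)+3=34801/ 1539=22.61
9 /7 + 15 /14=33 /14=2.36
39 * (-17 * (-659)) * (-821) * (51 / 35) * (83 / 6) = -506138197227 / 70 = -7230545674.67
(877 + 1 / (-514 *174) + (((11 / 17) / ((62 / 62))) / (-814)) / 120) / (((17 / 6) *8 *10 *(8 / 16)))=986716959727 / 127511886400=7.74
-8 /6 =-4 /3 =-1.33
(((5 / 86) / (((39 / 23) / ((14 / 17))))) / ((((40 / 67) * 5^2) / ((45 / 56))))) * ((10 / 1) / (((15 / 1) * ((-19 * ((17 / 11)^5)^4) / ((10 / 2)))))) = -1036707742191074974178741 / 23482413762882104061672507896224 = -0.00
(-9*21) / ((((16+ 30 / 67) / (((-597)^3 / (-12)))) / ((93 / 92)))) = -83525925039669 / 405536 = -205964267.14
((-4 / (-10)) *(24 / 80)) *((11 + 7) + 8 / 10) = 282 / 125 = 2.26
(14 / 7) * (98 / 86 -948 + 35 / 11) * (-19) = 16961680 / 473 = 35859.79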